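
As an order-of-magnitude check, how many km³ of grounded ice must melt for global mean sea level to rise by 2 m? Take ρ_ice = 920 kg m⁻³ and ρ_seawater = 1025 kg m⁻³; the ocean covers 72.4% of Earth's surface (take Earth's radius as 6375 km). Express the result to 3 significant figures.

Required water volume = Δh × A = 2 m × 3.70×10^14 m² = 7.395×10^14 m³ = 7.395×10^5 km³.
Ice volume = water volume × ρ_w/ρ_ice = 7.395×10^5 × 1025/920 = 8.24×10^5 km³.

≈ 8.24×10^5 km³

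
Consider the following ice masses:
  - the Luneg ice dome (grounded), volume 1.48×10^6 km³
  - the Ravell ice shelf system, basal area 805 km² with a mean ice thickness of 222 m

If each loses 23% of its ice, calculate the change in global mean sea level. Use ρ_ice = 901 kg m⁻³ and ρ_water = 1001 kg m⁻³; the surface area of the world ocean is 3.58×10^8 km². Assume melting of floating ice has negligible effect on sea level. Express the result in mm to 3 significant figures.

Luneg: 0.23 × 1.48×10^6 km³ × (901/1001) = 3.064×10^5 km³ of water.
The Ravell ice shelf system is floating and already displaces its own weight of water, so its melt adds essentially nothing to sea level.
Total added water ≈ 3.064×10^14 m³ over 3.58×10^14 m² → Δh = 0.856 m = 856 mm.

≈ 856 mm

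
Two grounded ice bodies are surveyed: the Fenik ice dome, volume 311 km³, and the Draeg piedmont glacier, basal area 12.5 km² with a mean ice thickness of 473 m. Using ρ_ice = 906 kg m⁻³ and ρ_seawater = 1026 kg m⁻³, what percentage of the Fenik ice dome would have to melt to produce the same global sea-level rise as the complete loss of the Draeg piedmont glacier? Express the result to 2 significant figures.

≈ 1.9 %

Equal sea-level rise means equal mass of meltwater, i.e. equal mass of ice lost.
Ice mass of Draeg: 5.357×10^12 kg; ice mass of Fenik: 2.818×10^14 kg.
Fraction required = 5.357×10^12 / 2.818×10^14 = 0.0190 → 1.9 %.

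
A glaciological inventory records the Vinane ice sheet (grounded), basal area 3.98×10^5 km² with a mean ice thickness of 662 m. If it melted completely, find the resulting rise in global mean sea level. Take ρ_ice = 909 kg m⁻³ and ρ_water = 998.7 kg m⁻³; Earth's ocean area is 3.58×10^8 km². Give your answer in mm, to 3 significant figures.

Vinane: ice volume = 3.98×10^5 km² × 662 m = 2.635×10^5 km³; 2.635×10^5 × (909/998.7) = 2.398×10^5 km³ of water.
Spread over 3.58×10^14 m² of ocean, Δh = 2.398×10^14 / 3.58×10^14 = 0.670 m = 670 mm.

≈ 670 mm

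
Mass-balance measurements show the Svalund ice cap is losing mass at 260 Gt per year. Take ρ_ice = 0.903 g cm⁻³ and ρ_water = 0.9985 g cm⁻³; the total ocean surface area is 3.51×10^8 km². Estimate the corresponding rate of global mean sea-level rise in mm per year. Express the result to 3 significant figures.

ρ_w = 0.9985 g cm⁻³ = 998.5 kg m⁻³. Annual water volume added = 260 Gt / ρ_w = 2.600×10^14 kg / 998.5 kg m⁻³ = 2.604×10^11 m³.
Δh per year = 2.604×10^11 / 3.51×10^14 = 7.42×10^-4 m = 0.742 mm.

≈ 0.742 mm/yr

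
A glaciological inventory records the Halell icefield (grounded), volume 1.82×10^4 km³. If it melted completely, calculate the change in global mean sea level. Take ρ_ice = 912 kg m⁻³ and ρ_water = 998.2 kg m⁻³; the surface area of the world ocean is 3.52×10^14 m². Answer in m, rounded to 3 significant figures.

≈ 0.0472 m

Halell: 1.82×10^4 km³ × (912/998.2) = 1.663×10^4 km³ of water.
Spread over 3.52×10^14 m² of ocean, Δh = 1.663×10^13 / 3.52×10^14 = 0.0472 m.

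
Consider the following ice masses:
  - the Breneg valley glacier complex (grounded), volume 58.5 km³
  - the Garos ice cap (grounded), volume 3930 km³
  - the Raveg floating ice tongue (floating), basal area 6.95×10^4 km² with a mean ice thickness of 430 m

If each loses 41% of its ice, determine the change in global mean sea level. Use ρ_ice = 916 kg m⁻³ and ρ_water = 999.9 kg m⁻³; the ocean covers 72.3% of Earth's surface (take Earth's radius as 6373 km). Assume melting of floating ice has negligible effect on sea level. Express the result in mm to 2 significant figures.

≈ 4.1 mm

Breneg: 0.41 × 58.5 km³ × (916/999.9) = 21.97 km³ of water.
Garos: 0.41 × 3930 km³ × (916/999.9) = 1476 km³ of water.
The Raveg floating ice tongue is floating and already displaces its own weight of water, so its melt adds essentially nothing to sea level.
Total added water ≈ 1.498×10^12 m³ over 3.69×10^14 m² → Δh = 4.06×10^-3 m = 4.1 mm.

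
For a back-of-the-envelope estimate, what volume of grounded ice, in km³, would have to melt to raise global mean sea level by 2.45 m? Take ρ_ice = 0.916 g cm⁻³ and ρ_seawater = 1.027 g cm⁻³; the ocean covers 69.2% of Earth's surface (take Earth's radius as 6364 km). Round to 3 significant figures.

≈ 9.67×10^5 km³

Required water volume = Δh × A = 2.45 m × 3.52×10^14 m² = 8.629×10^14 m³ = 8.629×10^5 km³.
Ice volume = water volume × ρ_w/ρ_ice = 8.629×10^5 × 1027/916 = 9.67×10^5 km³.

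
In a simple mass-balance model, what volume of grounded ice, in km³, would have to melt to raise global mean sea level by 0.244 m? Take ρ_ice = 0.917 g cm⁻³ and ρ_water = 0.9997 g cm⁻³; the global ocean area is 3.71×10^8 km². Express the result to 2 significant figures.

≈ 9.9×10^4 km³

Required water volume = Δh × A = 0.244 m × 3.71×10^14 m² = 9.052×10^13 m³ = 9.052×10^4 km³.
Ice volume = water volume × ρ_w/ρ_ice = 9.052×10^4 × 999.7/917 = 9.9×10^4 km³.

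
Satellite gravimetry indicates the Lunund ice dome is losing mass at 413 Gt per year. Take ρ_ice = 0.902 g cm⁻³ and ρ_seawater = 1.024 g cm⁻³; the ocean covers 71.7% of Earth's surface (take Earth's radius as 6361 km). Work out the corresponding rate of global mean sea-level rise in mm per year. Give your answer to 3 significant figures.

ρ_w = 1.024 g cm⁻³ = 1024 kg m⁻³. Annual water volume added = 413 Gt / ρ_w = 4.130×10^14 kg / 1024 kg m⁻³ = 4.033×10^11 m³.
Δh per year = 4.033×10^11 / 3.65×10^14 = 1.11×10^-3 m = 1.11 mm.

≈ 1.11 mm/yr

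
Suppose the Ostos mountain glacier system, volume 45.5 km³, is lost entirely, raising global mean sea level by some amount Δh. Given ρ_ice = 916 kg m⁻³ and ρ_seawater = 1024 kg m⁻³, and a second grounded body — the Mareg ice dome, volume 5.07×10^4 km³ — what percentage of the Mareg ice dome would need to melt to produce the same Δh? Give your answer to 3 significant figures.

Equal sea-level rise means equal mass of meltwater, i.e. equal mass of ice lost.
Ice mass of Ostos: 4.168×10^13 kg; ice mass of Mareg: 4.644×10^16 kg.
Fraction required = 4.168×10^13 / 4.644×10^16 = 8.97×10^-4 → 0.0897 %.

≈ 0.0897 %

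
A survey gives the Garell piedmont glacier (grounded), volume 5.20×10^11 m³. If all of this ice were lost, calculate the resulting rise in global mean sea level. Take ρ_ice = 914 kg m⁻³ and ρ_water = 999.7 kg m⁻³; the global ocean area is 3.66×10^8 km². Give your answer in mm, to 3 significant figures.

≈ 1.30 mm

Garell: 5.20×10^11 m³ × (914/999.7) = 4.754×10^11 m³ of water.
Spread over 3.66×10^14 m² of ocean, Δh = 4.754×10^11 / 3.66×10^14 = 1.30×10^-3 m = 1.30 mm.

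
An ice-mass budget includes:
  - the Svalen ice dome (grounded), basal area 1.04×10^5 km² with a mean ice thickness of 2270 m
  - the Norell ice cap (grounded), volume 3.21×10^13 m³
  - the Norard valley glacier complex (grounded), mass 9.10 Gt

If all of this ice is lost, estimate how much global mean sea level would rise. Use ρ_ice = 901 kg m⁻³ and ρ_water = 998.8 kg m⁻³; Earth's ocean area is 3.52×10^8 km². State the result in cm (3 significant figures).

≈ 68.7 cm

Svalen: ice volume = 1.04×10^5 km² × 2270 m = 2.361×10^5 km³; 2.361×10^5 × (901/998.8) = 2.130×10^5 km³ of water.
Norell: 3.21×10^13 m³ × (901/998.8) = 2.896×10^13 m³ of water.
Norard: 9.10 Gt = 9.100×10^12 kg; dividing by ρ_w = 998.8 kg m⁻³ gives 9.111×10^9 m³ of water.
Total added water ≈ 2.419×10^14 m³ over 3.52×10^14 m² → Δh = 0.687 m = 68.7 cm.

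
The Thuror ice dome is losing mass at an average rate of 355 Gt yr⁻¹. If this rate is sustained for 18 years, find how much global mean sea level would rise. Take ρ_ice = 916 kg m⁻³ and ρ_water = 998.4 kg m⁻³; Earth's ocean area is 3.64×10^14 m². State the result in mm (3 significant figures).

≈ 17.6 mm

Total mass lost = 355 Gt/yr × 18 yr = 6390 Gt = 6.390×10^15 kg.
ρ_w = 998.4 kg m⁻³, so water volume = 6.390×10^15 / 998.4 = 6.400×10^12 m³.
Δh = 6.400×10^12 / 3.64×10^14 = 0.0176 m = 17.6 mm.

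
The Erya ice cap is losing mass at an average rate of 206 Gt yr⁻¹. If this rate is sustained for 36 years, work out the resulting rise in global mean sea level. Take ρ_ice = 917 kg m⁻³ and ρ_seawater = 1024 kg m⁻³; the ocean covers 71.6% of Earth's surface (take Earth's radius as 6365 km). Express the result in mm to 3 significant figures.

≈ 19.9 mm

Total mass lost = 206 Gt/yr × 36 yr = 7416 Gt = 7.416×10^15 kg.
ρ_w = 1024 kg m⁻³, so water volume = 7.416×10^15 / 1024 = 7.242×10^12 m³.
Δh = 7.242×10^12 / 3.65×10^14 = 0.0199 m = 19.9 mm.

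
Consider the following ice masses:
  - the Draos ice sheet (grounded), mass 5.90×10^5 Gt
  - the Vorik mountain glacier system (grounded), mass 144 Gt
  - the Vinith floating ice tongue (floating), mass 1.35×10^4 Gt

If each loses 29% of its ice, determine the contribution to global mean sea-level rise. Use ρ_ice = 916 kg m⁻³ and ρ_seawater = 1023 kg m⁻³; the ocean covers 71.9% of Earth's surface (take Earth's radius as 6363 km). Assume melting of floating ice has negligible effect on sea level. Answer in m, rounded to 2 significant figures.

≈ 0.46 m

Draos: 0.29 × 5.90×10^5 Gt = 1.711×10^17 kg; dividing by ρ_w = 1023 kg m⁻³ gives 1.673×10^14 m³ of water.
Vorik: 0.29 × 144 Gt = 4.176×10^13 kg; dividing by ρ_w = 1023 kg m⁻³ gives 4.082×10^10 m³ of water.
The Vinith floating ice tongue is floating and already displaces its own weight of water, so its melt adds essentially nothing to sea level.
Total added water ≈ 1.673×10^14 m³ over 3.66×10^14 m² → Δh = 0.457 m.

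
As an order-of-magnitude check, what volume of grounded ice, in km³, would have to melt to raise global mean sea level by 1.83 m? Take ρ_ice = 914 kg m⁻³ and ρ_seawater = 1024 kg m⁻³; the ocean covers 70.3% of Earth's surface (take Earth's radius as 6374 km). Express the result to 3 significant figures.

≈ 7.36×10^5 km³

Required water volume = Δh × A = 1.83 m × 3.59×10^14 m² = 6.568×10^14 m³ = 6.568×10^5 km³.
Ice volume = water volume × ρ_w/ρ_ice = 6.568×10^5 × 1024/914 = 7.36×10^5 km³.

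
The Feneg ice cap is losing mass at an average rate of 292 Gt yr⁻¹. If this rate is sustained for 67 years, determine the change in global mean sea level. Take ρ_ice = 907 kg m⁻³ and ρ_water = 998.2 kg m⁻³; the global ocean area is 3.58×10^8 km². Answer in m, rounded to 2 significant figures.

Total mass lost = 292 Gt/yr × 67 yr = 1.956×10^4 Gt = 1.956×10^16 kg.
ρ_w = 998.2 kg m⁻³, so water volume = 1.956×10^16 / 998.2 = 1.960×10^13 m³.
Δh = 1.960×10^13 / 3.58×10^14 = 0.0547 m.

≈ 0.055 m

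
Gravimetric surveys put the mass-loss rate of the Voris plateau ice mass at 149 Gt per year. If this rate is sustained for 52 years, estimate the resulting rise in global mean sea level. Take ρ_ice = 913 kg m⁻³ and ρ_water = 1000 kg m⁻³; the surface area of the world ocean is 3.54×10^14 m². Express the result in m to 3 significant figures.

Total mass lost = 149 Gt/yr × 52 yr = 7748 Gt = 7.748×10^15 kg.
ρ_w = 1000 kg m⁻³, so water volume = 7.748×10^15 / 1000 = 7.748×10^12 m³.
Δh = 7.748×10^12 / 3.54×10^14 = 0.0219 m.

≈ 0.0219 m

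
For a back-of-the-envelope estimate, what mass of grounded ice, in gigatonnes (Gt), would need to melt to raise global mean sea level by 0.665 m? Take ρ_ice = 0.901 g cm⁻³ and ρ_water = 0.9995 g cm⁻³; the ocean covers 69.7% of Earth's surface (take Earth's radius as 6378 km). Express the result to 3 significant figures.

≈ 2.37×10^5 Gt

Required water volume = Δh × A = 0.665 m × 3.56×10^14 m² = 2.369×10^14 m³.
ρ_w = 0.9995 g cm⁻³ = 999.5 kg m⁻³, so the mass of water = 2.369×10^14 m³ × 999.5 kg m⁻³ = 2.368×10^17 kg = 2.37×10^5 Gt (and the same mass of ice, by conservation).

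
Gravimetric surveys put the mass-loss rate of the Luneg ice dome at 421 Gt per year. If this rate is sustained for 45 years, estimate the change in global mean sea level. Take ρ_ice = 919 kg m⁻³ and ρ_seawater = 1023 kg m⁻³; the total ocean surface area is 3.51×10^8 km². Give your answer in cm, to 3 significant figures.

Total mass lost = 421 Gt/yr × 45 yr = 1.894×10^4 Gt = 1.894×10^16 kg.
ρ_w = 1023 kg m⁻³, so water volume = 1.894×10^16 / 1023 = 1.852×10^13 m³.
Δh = 1.852×10^13 / 3.51×10^14 = 0.0528 m = 5.28 cm.

≈ 5.28 cm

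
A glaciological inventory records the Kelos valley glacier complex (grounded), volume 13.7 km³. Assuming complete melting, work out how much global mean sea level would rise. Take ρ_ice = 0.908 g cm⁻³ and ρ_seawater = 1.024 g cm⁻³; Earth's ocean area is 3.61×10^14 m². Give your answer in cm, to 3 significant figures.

≈ 3.37×10^-3 cm

Kelos: 13.7 km³ × (908/1024) = 12.15 km³ of water.
Spread over 3.61×10^14 m² of ocean, Δh = 1.215×10^10 / 3.61×10^14 = 3.37×10^-5 m = 3.37×10^-3 cm.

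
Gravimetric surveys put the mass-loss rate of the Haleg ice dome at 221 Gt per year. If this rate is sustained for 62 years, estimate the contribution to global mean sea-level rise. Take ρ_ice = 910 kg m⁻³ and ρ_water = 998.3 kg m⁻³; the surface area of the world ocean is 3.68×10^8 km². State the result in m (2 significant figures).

Total mass lost = 221 Gt/yr × 62 yr = 1.370×10^4 Gt = 1.370×10^16 kg.
ρ_w = 998.3 kg m⁻³, so water volume = 1.370×10^16 / 998.3 = 1.373×10^13 m³.
Δh = 1.373×10^13 / 3.68×10^14 = 0.0373 m.

≈ 0.037 m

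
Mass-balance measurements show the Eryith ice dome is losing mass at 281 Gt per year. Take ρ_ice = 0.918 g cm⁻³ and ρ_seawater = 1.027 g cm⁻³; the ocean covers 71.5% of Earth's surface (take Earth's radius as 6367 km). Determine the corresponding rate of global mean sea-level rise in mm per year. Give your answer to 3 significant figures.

ρ_w = 1.027 g cm⁻³ = 1027 kg m⁻³. Annual water volume added = 281 Gt / ρ_w = 2.810×10^14 kg / 1027 kg m⁻³ = 2.736×10^11 m³.
Δh per year = 2.736×10^11 / 3.64×10^14 = 7.51×10^-4 m = 0.751 mm.

≈ 0.751 mm/yr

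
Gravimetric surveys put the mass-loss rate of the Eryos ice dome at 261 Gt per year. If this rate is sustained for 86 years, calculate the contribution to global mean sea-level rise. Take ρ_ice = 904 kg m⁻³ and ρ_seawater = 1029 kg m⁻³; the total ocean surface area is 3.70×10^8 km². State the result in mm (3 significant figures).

Total mass lost = 261 Gt/yr × 86 yr = 2.245×10^4 Gt = 2.245×10^16 kg.
ρ_w = 1029 kg m⁻³, so water volume = 2.245×10^16 / 1029 = 2.181×10^13 m³.
Δh = 2.181×10^13 / 3.70×10^14 = 0.0590 m = 59.0 mm.

≈ 59.0 mm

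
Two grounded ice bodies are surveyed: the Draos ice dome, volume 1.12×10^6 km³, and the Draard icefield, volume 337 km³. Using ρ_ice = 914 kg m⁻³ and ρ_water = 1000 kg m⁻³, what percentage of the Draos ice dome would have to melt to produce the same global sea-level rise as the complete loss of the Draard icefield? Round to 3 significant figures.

≈ 0.0301 %

Equal sea-level rise means equal mass of meltwater, i.e. equal mass of ice lost.
Ice mass of Draard: 3.080×10^14 kg; ice mass of Draos: 1.024×10^18 kg.
Fraction required = 3.080×10^14 / 1.024×10^18 = 3.01×10^-4 → 0.0301 %.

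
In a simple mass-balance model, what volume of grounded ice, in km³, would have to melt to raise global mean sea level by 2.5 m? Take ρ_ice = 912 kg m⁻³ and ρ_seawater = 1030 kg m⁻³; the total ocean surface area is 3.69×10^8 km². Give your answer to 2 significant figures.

≈ 1.0×10^6 km³

Required water volume = Δh × A = 2.5 m × 3.69×10^14 m² = 9.225×10^14 m³ = 9.225×10^5 km³.
Ice volume = water volume × ρ_w/ρ_ice = 9.225×10^5 × 1030/912 = 1.0×10^6 km³.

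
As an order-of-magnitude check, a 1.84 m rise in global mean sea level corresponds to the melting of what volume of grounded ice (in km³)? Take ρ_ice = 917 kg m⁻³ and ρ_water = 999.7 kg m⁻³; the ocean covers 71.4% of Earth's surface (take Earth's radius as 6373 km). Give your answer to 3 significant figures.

Required water volume = Δh × A = 1.84 m × 3.64×10^14 m² = 6.705×10^14 m³ = 6.705×10^5 km³.
Ice volume = water volume × ρ_w/ρ_ice = 6.705×10^5 × 999.7/917 = 7.31×10^5 km³.

≈ 7.31×10^5 km³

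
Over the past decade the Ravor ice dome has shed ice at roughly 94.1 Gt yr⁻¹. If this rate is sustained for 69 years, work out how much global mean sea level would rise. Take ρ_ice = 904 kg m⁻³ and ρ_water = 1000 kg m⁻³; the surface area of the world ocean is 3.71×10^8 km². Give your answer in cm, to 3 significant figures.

Total mass lost = 94.1 Gt/yr × 69 yr = 6493 Gt = 6.493×10^15 kg.
ρ_w = 1000 kg m⁻³, so water volume = 6.493×10^15 / 1000 = 6.493×10^12 m³.
Δh = 6.493×10^12 / 3.71×10^14 = 0.0175 m = 1.75 cm.

≈ 1.75 cm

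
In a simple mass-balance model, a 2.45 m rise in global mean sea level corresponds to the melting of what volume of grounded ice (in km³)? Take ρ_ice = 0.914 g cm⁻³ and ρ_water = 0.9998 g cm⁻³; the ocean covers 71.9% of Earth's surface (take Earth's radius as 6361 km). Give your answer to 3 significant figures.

≈ 9.80×10^5 km³

Required water volume = Δh × A = 2.45 m × 3.66×10^14 m² = 8.957×10^14 m³ = 8.957×10^5 km³.
Ice volume = water volume × ρ_w/ρ_ice = 8.957×10^5 × 999.8/914 = 9.80×10^5 km³.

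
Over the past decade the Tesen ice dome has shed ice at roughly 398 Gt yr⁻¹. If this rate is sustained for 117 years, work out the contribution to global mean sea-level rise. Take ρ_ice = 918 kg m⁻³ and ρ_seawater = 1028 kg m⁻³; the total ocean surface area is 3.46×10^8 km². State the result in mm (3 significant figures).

≈ 131 mm

Total mass lost = 398 Gt/yr × 117 yr = 4.657×10^4 Gt = 4.657×10^16 kg.
ρ_w = 1028 kg m⁻³, so water volume = 4.657×10^16 / 1028 = 4.530×10^13 m³.
Δh = 4.530×10^13 / 3.46×10^14 = 0.131 m = 131 mm.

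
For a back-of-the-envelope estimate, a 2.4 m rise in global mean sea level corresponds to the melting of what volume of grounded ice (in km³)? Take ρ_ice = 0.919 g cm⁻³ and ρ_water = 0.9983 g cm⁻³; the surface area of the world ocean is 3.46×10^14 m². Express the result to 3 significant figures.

≈ 9.02×10^5 km³

Required water volume = Δh × A = 2.4 m × 3.46×10^14 m² = 8.304×10^14 m³ = 8.304×10^5 km³.
Ice volume = water volume × ρ_w/ρ_ice = 8.304×10^5 × 998.3/919 = 9.02×10^5 km³.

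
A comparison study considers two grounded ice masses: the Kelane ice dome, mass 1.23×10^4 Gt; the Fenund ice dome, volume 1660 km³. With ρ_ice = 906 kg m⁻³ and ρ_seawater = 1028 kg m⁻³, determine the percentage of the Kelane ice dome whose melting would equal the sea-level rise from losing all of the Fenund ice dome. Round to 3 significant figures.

≈ 12.2 %

Equal sea-level rise means equal mass of meltwater, i.e. equal mass of ice lost.
Ice mass of Fenund: 1.504×10^15 kg; ice mass of Kelane: 1.230×10^16 kg.
Fraction required = 1.504×10^15 / 1.230×10^16 = 0.122 → 12.2 %.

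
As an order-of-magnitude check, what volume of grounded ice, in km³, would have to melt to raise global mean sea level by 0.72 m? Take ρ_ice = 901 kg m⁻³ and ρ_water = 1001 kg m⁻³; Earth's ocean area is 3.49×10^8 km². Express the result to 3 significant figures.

≈ 2.79×10^5 km³

Required water volume = Δh × A = 0.72 m × 3.49×10^14 m² = 2.513×10^14 m³ = 2.513×10^5 km³.
Ice volume = water volume × ρ_w/ρ_ice = 2.513×10^5 × 1001/901 = 2.79×10^5 km³.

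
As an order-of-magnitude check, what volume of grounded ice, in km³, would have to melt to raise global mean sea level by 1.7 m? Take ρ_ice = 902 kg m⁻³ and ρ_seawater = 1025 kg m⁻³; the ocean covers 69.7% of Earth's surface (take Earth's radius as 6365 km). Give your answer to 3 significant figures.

Required water volume = Δh × A = 1.7 m × 3.55×10^14 m² = 6.032×10^14 m³ = 6.032×10^5 km³.
Ice volume = water volume × ρ_w/ρ_ice = 6.032×10^5 × 1025/902 = 6.85×10^5 km³.

≈ 6.85×10^5 km³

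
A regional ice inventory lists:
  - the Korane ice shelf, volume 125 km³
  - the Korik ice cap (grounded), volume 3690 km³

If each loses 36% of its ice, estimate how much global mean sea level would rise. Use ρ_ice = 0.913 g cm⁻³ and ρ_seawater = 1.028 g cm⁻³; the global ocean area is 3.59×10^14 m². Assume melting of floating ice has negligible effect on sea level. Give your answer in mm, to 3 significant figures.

The Korane ice shelf is floating and already displaces its own weight of water, so its melt adds essentially nothing to sea level.
Korik: 0.36 × 3690 km³ × (913/1028) = 1180 km³ of water.
Total added water ≈ 1.180×10^12 m³ over 3.59×10^14 m² → Δh = 3.29×10^-3 m = 3.29 mm.

≈ 3.29 mm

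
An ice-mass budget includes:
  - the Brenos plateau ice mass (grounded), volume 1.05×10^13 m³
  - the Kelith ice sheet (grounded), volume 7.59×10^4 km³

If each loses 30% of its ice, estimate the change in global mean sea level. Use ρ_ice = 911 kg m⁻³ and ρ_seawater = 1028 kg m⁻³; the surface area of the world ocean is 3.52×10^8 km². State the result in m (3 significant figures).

≈ 0.0653 m

Brenos: 0.3 × 1.05×10^13 m³ × (911/1028) = 2.791×10^12 m³ of water.
Kelith: 0.3 × 7.59×10^4 km³ × (911/1028) = 2.018×10^4 km³ of water.
Total added water ≈ 2.297×10^13 m³ over 3.52×10^14 m² → Δh = 0.0653 m.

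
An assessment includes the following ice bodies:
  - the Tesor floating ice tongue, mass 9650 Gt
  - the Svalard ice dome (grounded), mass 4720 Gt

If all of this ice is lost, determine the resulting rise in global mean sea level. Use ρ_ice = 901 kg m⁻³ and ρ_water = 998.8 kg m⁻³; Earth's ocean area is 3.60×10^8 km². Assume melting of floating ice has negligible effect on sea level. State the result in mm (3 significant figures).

The Tesor floating ice tongue is floating and already displaces its own weight of water, so its melt adds essentially nothing to sea level.
Svalard: 4720 Gt = 4.720×10^15 kg; dividing by ρ_w = 998.8 kg m⁻³ gives 4.726×10^12 m³ of water.
Total added water ≈ 4.726×10^12 m³ over 3.60×10^14 m² → Δh = 0.0131 m = 13.1 mm.

≈ 13.1 mm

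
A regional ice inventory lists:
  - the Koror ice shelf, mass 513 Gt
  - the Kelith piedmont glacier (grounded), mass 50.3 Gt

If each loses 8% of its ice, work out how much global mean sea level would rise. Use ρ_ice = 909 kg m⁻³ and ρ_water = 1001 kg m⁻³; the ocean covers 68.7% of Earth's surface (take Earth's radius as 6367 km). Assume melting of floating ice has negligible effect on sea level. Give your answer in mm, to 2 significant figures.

The Koror ice shelf is floating and already displaces its own weight of water, so its melt adds essentially nothing to sea level.
Kelith: 0.08 × 50.3 Gt = 4.024×10^12 kg; dividing by ρ_w = 1001 kg m⁻³ gives 4.020×10^9 m³ of water.
Total added water ≈ 4.020×10^9 m³ over 3.50×10^14 m² → Δh = 1.15×10^-5 m = 0.011 mm.

≈ 0.011 mm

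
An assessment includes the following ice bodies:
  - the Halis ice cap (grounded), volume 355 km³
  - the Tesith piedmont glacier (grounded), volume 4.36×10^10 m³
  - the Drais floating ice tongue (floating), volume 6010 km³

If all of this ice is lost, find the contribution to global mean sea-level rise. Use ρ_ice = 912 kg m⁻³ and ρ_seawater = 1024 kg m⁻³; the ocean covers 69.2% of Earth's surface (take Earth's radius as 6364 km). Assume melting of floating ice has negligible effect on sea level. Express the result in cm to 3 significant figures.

≈ 0.101 cm

Halis: 355 km³ × (912/1024) = 316.2 km³ of water.
Tesith: 4.36×10^10 m³ × (912/1024) = 3.883×10^10 m³ of water.
The Drais floating ice tongue is floating and already displaces its own weight of water, so its melt adds essentially nothing to sea level.
Total added water ≈ 3.550×10^11 m³ over 3.52×10^14 m² → Δh = 1.01×10^-3 m = 0.101 cm.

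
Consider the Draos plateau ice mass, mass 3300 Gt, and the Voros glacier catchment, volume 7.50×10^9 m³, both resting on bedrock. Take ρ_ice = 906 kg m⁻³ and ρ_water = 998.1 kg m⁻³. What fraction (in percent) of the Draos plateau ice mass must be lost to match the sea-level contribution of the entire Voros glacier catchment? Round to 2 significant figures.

Equal sea-level rise means equal mass of meltwater, i.e. equal mass of ice lost.
Ice mass of Voros: 6.795×10^12 kg; ice mass of Draos: 3.300×10^15 kg.
Fraction required = 6.795×10^12 / 3.300×10^15 = 2.06×10^-3 → 0.21 %.

≈ 0.21 %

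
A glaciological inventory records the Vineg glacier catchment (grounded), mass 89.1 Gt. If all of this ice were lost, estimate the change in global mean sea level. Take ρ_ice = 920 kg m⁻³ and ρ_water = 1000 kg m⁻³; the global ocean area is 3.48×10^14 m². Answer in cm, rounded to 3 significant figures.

≈ 0.0256 cm

Vineg: 89.1 Gt = 8.910×10^13 kg; dividing by ρ_w = 1000 kg m⁻³ gives 8.910×10^10 m³ of water.
Spread over 3.48×10^14 m² of ocean, Δh = 8.910×10^10 / 3.48×10^14 = 2.56×10^-4 m = 0.0256 cm.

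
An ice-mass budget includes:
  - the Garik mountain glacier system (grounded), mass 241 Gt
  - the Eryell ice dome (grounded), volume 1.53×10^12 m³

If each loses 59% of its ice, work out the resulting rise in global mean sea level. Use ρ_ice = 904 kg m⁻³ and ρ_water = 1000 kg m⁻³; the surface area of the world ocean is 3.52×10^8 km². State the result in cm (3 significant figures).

≈ 0.272 cm

Garik: 0.59 × 241 Gt = 1.422×10^14 kg; dividing by ρ_w = 1000 kg m⁻³ gives 1.422×10^11 m³ of water.
Eryell: 0.59 × 1.53×10^12 m³ × (904/1000) = 8.160×10^11 m³ of water.
Total added water ≈ 9.582×10^11 m³ over 3.52×10^14 m² → Δh = 2.72×10^-3 m = 0.272 cm.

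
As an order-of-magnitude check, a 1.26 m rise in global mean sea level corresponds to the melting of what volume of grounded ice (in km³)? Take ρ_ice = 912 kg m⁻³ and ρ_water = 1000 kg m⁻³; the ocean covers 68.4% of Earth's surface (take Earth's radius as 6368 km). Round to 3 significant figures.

≈ 4.82×10^5 km³

Required water volume = Δh × A = 1.26 m × 3.49×10^14 m² = 4.392×10^14 m³ = 4.392×10^5 km³.
Ice volume = water volume × ρ_w/ρ_ice = 4.392×10^5 × 1000/912 = 4.82×10^5 km³.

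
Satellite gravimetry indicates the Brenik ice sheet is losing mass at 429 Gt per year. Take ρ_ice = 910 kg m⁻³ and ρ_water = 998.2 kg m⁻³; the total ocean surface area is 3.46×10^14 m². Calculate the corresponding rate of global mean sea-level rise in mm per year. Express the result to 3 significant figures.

≈ 1.24 mm/yr

ρ_w = 998.2 kg m⁻³. Annual water volume added = 429 Gt / ρ_w = 4.290×10^14 kg / 998.2 kg m⁻³ = 4.298×10^11 m³.
Δh per year = 4.298×10^11 / 3.46×10^14 = 1.24×10^-3 m = 1.24 mm.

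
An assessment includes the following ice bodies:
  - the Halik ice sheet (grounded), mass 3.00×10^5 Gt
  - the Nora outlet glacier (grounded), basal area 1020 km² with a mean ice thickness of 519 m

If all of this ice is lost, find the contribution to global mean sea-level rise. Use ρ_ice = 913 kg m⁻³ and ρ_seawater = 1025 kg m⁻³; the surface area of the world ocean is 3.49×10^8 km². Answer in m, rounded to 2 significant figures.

≈ 0.84 m

Halik: 3.00×10^5 Gt = 3.000×10^17 kg; dividing by ρ_w = 1025 kg m⁻³ gives 2.927×10^14 m³ of water.
Nora: ice volume = 1020 km² × 519 m = 529.4 km³; 529.4 × (913/1025) = 471.5 km³ of water.
Total added water ≈ 2.932×10^14 m³ over 3.49×10^14 m² → Δh = 0.840 m.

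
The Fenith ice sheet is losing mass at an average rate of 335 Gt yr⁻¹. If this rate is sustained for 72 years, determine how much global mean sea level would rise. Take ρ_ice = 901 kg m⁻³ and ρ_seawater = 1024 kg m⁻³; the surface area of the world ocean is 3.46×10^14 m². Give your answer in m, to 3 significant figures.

≈ 0.0681 m

Total mass lost = 335 Gt/yr × 72 yr = 2.412×10^4 Gt = 2.412×10^16 kg.
ρ_w = 1024 kg m⁻³, so water volume = 2.412×10^16 / 1024 = 2.355×10^13 m³.
Δh = 2.355×10^13 / 3.46×10^14 = 0.0681 m.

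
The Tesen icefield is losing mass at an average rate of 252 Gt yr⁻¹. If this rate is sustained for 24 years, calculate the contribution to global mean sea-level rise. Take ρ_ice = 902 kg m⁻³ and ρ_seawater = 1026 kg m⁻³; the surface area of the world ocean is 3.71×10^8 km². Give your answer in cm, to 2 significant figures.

≈ 1.6 cm

Total mass lost = 252 Gt/yr × 24 yr = 6048 Gt = 6.048×10^15 kg.
ρ_w = 1026 kg m⁻³, so water volume = 6.048×10^15 / 1026 = 5.895×10^12 m³.
Δh = 5.895×10^12 / 3.71×10^14 = 0.0159 m = 1.6 cm.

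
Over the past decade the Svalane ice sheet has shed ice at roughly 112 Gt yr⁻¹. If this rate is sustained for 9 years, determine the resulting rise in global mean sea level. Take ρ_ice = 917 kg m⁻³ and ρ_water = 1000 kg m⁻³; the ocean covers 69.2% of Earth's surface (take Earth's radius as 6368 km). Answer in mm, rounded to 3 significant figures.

Total mass lost = 112 Gt/yr × 9 yr = 1008 Gt = 1.008×10^15 kg.
ρ_w = 1000 kg m⁻³, so water volume = 1.008×10^15 / 1000 = 1.008×10^12 m³.
Δh = 1.008×10^12 / 3.53×10^14 = 2.86×10^-3 m = 2.86 mm.

≈ 2.86 mm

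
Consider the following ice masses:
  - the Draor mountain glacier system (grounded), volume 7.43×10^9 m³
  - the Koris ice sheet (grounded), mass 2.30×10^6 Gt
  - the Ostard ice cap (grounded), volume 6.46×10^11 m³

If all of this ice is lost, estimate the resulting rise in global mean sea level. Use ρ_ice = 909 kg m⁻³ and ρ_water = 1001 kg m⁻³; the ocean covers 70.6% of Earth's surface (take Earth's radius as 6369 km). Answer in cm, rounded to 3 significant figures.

≈ 639 cm

Draor: 7.43×10^9 m³ × (909/1001) = 6.747×10^9 m³ of water.
Koris: 2.30×10^6 Gt = 2.300×10^18 kg; dividing by ρ_w = 1001 kg m⁻³ gives 2.298×10^15 m³ of water.
Ostard: 6.46×10^11 m³ × (909/1001) = 5.866×10^11 m³ of water.
Total added water ≈ 2.298×10^15 m³ over 3.60×10^14 m² → Δh = 6.39 m = 639 cm.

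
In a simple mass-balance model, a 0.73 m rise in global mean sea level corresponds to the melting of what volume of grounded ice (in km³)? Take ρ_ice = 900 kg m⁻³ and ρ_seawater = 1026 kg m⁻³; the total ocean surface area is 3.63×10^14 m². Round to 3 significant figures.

≈ 3.02×10^5 km³

Required water volume = Δh × A = 0.73 m × 3.63×10^14 m² = 2.650×10^14 m³ = 2.650×10^5 km³.
Ice volume = water volume × ρ_w/ρ_ice = 2.650×10^5 × 1026/900 = 3.02×10^5 km³.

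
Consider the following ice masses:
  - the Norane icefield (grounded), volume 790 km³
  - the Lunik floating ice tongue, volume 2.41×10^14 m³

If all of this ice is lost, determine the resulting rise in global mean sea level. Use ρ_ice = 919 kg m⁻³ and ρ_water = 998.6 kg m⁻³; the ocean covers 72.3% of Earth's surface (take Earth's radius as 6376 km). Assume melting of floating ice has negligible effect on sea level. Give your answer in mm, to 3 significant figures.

Norane: 790 km³ × (919/998.6) = 727.0 km³ of water.
The Lunik floating ice tongue is floating and already displaces its own weight of water, so its melt adds essentially nothing to sea level.
Total added water ≈ 7.270×10^11 m³ over 3.69×10^14 m² → Δh = 1.97×10^-3 m = 1.97 mm.

≈ 1.97 mm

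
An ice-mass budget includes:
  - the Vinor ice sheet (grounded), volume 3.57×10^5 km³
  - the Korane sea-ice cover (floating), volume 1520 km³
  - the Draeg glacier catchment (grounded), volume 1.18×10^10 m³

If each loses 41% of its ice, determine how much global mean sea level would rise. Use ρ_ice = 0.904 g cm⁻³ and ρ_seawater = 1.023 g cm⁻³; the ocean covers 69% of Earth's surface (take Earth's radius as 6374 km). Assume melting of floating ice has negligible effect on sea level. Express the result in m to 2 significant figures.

Vinor: 0.41 × 3.57×10^5 km³ × (904/1023) = 1.293×10^5 km³ of water.
The Korane sea-ice cover is floating and already displaces its own weight of water, so its melt adds essentially nothing to sea level.
Draeg: 0.41 × 1.18×10^10 m³ × (904/1023) = 4.275×10^9 m³ of water.
Total added water ≈ 1.293×10^14 m³ over 3.52×10^14 m² → Δh = 0.367 m.

≈ 0.37 m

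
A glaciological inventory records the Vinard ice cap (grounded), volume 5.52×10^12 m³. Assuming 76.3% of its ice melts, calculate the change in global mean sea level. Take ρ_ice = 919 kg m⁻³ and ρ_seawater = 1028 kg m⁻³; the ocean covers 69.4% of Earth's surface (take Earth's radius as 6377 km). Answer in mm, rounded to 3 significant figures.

≈ 10.6 mm

Vinard: 0.763 × 5.52×10^12 m³ × (919/1028) = 3.765×10^12 m³ of water.
Spread over 3.55×10^14 m² of ocean, Δh = 3.765×10^12 / 3.55×10^14 = 0.0106 m = 10.6 mm.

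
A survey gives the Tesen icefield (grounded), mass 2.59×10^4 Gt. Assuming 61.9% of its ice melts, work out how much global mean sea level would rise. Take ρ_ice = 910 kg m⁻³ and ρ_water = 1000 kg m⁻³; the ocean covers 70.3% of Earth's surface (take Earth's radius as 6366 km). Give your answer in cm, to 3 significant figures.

Tesen: 0.619 × 2.59×10^4 Gt = 1.603×10^16 kg; dividing by ρ_w = 1000 kg m⁻³ gives 1.603×10^13 m³ of water.
Spread over 3.58×10^14 m² of ocean, Δh = 1.603×10^13 / 3.58×10^14 = 0.0448 m = 4.48 cm.

≈ 4.48 cm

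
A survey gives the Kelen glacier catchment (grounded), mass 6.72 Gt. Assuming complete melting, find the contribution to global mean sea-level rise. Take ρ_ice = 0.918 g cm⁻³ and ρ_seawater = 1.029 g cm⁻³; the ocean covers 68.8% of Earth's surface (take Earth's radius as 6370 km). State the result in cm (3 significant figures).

Kelen: 6.72 Gt = 6.720×10^12 kg; dividing by ρ_w = 1.029 g cm⁻³ = 1029 kg m⁻³ gives 6.531×10^9 m³ of water.
Spread over 3.51×10^14 m² of ocean, Δh = 6.531×10^9 / 3.51×10^14 = 1.86×10^-5 m = 1.86×10^-3 cm.

≈ 1.86×10^-3 cm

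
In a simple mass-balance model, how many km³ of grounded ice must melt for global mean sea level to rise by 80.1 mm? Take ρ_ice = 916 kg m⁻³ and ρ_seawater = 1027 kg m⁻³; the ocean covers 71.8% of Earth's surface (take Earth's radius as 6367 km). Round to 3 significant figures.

Required water volume = Δh × A = 0.0801 m × 3.66×10^14 m² = 2.930×10^13 m³ = 2.930×10^4 km³.
Ice volume = water volume × ρ_w/ρ_ice = 2.930×10^4 × 1027/916 = 3.28×10^4 km³.

≈ 3.28×10^4 km³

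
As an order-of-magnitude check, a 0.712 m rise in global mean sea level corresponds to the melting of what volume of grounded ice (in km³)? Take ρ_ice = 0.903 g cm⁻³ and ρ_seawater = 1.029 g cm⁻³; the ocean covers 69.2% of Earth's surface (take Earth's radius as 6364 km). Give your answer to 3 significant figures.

≈ 2.86×10^5 km³

Required water volume = Δh × A = 0.712 m × 3.52×10^14 m² = 2.508×10^14 m³ = 2.508×10^5 km³.
Ice volume = water volume × ρ_w/ρ_ice = 2.508×10^5 × 1029/903 = 2.86×10^5 km³.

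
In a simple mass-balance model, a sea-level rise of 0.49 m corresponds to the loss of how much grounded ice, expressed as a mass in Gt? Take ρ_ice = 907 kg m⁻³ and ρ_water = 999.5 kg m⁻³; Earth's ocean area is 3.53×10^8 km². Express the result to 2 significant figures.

Required water volume = Δh × A = 0.49 m × 3.53×10^14 m² = 1.730×10^14 m³.
ρ_w = 999.5 kg m⁻³, so the mass of water = 1.730×10^14 m³ × 999.5 kg m⁻³ = 1.729×10^17 kg = 1.7×10^5 Gt (and the same mass of ice, by conservation).

≈ 1.7×10^5 Gt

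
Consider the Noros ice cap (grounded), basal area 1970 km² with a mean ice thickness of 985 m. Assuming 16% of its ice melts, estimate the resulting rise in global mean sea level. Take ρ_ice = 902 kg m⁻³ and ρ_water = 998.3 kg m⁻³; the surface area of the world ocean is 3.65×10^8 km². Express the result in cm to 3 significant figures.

Noros: ice volume = 1970 km² × 985 m = 1940 km³; 0.16 × 1940 × (902/998.3) = 280.5 km³ of water.
Spread over 3.65×10^14 m² of ocean, Δh = 2.805×10^11 / 3.65×10^14 = 7.69×10^-4 m = 0.0769 cm.

≈ 0.0769 cm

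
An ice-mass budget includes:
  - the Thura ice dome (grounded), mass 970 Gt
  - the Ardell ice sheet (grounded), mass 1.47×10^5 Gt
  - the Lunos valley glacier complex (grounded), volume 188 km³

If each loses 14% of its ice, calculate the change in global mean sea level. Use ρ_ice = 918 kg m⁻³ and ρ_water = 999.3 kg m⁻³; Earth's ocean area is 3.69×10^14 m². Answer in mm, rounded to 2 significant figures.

≈ 56 mm

Thura: 0.14 × 970 Gt = 1.358×10^14 kg; dividing by ρ_w = 999.3 kg m⁻³ gives 1.359×10^11 m³ of water.
Ardell: 0.14 × 1.47×10^5 Gt = 2.058×10^16 kg; dividing by ρ_w = 999.3 kg m⁻³ gives 2.059×10^13 m³ of water.
Lunos: 0.14 × 188 km³ × (918/999.3) = 24.18 km³ of water.
Total added water ≈ 2.075×10^13 m³ over 3.69×10^14 m² → Δh = 0.0562 m = 56 mm.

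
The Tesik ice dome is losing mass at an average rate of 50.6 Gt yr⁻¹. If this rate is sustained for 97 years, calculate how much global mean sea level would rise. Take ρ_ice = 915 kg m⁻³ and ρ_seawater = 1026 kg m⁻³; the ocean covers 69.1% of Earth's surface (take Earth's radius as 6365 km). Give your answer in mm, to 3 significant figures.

≈ 13.6 mm

Total mass lost = 50.6 Gt/yr × 97 yr = 4908 Gt = 4.908×10^15 kg.
ρ_w = 1026 kg m⁻³, so water volume = 4.908×10^15 / 1026 = 4.784×10^12 m³.
Δh = 4.784×10^12 / 3.52×10^14 = 0.0136 m = 13.6 mm.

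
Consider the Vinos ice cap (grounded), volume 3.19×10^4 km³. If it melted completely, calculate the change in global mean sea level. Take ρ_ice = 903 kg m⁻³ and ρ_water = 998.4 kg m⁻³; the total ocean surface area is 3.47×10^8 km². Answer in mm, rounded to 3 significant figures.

Vinos: 3.19×10^4 km³ × (903/998.4) = 2.885×10^4 km³ of water.
Spread over 3.47×10^14 m² of ocean, Δh = 2.885×10^13 / 3.47×10^14 = 0.0831 m = 83.1 mm.

≈ 83.1 mm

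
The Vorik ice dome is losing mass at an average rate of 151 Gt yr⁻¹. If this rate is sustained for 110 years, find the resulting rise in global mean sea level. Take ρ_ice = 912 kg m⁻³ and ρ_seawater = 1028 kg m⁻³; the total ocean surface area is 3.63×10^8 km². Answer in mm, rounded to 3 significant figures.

≈ 44.5 mm

Total mass lost = 151 Gt/yr × 110 yr = 1.661×10^4 Gt = 1.661×10^16 kg.
ρ_w = 1028 kg m⁻³, so water volume = 1.661×10^16 / 1028 = 1.616×10^13 m³.
Δh = 1.616×10^13 / 3.63×10^14 = 0.0445 m = 44.5 mm.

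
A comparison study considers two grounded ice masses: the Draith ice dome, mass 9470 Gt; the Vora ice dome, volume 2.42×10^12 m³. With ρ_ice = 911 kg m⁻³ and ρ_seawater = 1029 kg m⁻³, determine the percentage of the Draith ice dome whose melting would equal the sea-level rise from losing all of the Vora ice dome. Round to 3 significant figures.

≈ 23.3 %

Equal sea-level rise means equal mass of meltwater, i.e. equal mass of ice lost.
Ice mass of Vora: 2.205×10^15 kg; ice mass of Draith: 9.470×10^15 kg.
Fraction required = 2.205×10^15 / 9.470×10^15 = 0.233 → 23.3 %.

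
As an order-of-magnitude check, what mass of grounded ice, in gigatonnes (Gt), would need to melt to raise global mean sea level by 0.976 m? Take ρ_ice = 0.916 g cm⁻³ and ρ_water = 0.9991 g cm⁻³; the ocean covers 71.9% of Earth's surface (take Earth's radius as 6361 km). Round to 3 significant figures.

≈ 3.56×10^5 Gt

Required water volume = Δh × A = 0.976 m × 3.66×10^14 m² = 3.568×10^14 m³.
ρ_w = 0.9991 g cm⁻³ = 999.1 kg m⁻³, so the mass of water = 3.568×10^14 m³ × 999.1 kg m⁻³ = 3.565×10^17 kg = 3.56×10^5 Gt (and the same mass of ice, by conservation).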